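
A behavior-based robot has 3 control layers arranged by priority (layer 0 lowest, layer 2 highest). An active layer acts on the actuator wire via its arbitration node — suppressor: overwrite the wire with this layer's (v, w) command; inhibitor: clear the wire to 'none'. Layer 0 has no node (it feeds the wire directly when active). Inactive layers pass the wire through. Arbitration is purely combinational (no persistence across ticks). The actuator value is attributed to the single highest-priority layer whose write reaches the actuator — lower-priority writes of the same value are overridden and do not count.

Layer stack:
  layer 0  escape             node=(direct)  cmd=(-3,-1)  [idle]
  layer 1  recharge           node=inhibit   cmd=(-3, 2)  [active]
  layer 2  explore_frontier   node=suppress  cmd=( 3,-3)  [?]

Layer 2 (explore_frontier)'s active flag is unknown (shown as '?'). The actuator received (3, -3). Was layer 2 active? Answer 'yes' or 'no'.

If layer 2 is active=yes:
  actuator would be (3, -3)
If layer 2 is active=no:
  actuator would be none
Observed (3, -3), so layer 2 was active.

yes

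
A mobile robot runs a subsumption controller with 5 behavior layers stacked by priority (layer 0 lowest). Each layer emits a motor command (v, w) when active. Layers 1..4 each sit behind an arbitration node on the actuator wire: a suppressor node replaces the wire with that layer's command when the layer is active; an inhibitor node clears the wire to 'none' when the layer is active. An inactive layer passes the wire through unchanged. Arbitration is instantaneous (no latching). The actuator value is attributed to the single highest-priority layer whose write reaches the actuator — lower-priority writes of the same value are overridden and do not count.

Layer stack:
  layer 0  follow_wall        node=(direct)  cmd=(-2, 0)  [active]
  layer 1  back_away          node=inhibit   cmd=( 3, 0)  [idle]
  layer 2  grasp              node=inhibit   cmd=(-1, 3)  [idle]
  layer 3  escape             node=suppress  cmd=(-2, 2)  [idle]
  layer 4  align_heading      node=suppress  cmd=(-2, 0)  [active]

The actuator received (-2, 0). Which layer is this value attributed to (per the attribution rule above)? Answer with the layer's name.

align_heading

[0] follow_wall on; wire := (-2, 0)
[1] back_away off; pass (-2, 0)
[2] grasp off; pass (-2, 0)
[3] escape off; pass (-2, 0)
[4] align_heading on (suppress); wire := (-2, 0)
output (-2, 0)
last writer: layer 4 = align_heading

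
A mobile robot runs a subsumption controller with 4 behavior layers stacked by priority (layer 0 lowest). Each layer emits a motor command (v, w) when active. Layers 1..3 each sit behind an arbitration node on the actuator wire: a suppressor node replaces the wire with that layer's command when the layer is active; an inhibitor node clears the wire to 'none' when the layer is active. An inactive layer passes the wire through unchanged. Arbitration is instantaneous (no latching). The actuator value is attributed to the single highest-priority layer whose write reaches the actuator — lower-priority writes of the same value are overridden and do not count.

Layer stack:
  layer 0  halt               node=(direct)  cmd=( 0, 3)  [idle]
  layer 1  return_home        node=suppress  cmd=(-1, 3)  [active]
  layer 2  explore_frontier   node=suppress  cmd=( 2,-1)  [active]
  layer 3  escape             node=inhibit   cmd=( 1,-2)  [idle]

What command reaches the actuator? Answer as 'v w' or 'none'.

layer 0 (halt) idle — none
layer 1 (return_home) active — suppresses: (-1, 3)
layer 2 (explore_frontier) active — suppresses: (2, -1)
layer 3 (escape) idle — unchanged: (2, -1)
→ actuator (2, -1)

2 -1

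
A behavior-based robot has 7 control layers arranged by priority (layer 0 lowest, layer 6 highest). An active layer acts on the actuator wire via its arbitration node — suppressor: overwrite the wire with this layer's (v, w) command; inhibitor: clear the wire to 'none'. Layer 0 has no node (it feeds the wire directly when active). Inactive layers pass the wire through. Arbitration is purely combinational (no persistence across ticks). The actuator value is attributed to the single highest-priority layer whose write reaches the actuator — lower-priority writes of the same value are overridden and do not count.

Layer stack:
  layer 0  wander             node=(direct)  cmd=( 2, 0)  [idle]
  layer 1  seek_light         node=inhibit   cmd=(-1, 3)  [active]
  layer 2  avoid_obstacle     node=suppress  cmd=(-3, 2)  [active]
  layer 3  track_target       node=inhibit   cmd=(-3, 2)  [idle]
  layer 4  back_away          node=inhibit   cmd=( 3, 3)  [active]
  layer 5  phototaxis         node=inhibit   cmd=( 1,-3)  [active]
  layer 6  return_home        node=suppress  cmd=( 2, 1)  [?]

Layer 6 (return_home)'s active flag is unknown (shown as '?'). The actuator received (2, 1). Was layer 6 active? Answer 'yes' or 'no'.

yes

If layer 6 is active=yes:
  actuator would be (2, 1)
If layer 6 is active=no:
  actuator would be none
Observed (2, 1), so layer 6 was active.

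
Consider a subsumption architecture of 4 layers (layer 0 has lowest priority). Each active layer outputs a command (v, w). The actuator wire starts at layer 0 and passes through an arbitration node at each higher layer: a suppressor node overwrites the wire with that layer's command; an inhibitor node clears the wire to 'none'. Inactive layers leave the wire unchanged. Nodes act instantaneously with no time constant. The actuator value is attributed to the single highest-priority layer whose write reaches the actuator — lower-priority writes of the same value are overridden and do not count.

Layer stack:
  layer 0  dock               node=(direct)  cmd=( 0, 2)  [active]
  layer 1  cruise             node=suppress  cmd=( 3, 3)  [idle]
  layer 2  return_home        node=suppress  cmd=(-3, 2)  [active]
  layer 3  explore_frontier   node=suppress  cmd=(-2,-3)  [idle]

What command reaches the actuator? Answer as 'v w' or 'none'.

L0 dock: active, feeds wire = (0, 2)
L1 cruise: idle → wire stays (0, 2)
L2 return_home: active, suppressor → wire = (-3, 2)
L3 explore_frontier: idle → wire stays (-3, 2)
actuator = (-3, 2)

-3 2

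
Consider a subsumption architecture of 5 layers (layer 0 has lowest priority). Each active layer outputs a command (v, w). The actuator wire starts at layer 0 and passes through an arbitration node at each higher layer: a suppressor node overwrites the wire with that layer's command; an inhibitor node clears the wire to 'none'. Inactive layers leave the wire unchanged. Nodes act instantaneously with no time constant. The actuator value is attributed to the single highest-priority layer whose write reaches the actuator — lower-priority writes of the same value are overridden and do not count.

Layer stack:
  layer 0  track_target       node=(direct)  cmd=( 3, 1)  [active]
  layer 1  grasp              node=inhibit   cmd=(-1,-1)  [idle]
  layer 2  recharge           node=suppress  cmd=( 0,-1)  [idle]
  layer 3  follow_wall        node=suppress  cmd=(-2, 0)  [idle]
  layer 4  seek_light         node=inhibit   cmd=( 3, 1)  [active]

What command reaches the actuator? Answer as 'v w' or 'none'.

none

[0] track_target on; wire := (3, 1)
[1] grasp off; pass (3, 1)
[2] recharge off; pass (3, 1)
[3] follow_wall off; pass (3, 1)
[4] seek_light on (inhibit); wire := none
output none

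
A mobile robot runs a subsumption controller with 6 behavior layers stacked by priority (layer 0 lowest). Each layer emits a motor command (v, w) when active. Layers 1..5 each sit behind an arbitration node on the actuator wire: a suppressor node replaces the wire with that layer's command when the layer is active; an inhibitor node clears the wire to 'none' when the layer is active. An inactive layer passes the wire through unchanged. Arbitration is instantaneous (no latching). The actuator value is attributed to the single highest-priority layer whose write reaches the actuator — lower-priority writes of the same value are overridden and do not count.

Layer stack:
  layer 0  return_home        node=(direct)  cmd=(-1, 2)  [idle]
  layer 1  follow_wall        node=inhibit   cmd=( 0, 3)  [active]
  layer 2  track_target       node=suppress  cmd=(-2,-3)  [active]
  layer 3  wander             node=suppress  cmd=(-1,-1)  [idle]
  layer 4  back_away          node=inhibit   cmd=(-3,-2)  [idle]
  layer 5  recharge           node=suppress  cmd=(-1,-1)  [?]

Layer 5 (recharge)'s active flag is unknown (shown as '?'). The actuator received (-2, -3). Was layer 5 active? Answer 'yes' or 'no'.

If layer 5 is active=yes:
  actuator would be (-1, -1)
If layer 5 is active=no:
  actuator would be (-2, -3)
Observed (-2, -3), so layer 5 was idle.

no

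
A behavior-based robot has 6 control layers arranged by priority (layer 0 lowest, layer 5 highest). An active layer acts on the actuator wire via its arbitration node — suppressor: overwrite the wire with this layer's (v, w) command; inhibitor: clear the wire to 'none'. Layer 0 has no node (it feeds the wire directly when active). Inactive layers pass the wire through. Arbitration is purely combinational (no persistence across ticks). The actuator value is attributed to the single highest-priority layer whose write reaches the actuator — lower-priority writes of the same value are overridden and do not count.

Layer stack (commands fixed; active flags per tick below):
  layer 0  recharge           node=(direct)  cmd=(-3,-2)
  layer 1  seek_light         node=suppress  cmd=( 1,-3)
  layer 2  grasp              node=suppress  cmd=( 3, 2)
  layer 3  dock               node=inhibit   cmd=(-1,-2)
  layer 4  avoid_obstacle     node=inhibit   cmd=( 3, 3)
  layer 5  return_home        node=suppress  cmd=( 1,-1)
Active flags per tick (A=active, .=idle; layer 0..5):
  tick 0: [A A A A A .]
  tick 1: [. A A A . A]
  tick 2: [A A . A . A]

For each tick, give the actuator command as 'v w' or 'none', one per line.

tick 0:
  [0] recharge on; wire := (-3, -2)
  [1] seek_light on (suppress); wire := (1, -3)
  [2] grasp on (suppress); wire := (3, 2)
  [3] dock on (inhibit); wire := none
  [4] avoid_obstacle on (inhibit); wire := none
  [5] return_home off; pass none
  output none
tick 1:
  [0] recharge off; wire := none
  [1] seek_light on (suppress); wire := (1, -3)
  [2] grasp on (suppress); wire := (3, 2)
  [3] dock on (inhibit); wire := none
  [4] avoid_obstacle off; pass none
  [5] return_home on (suppress); wire := (1, -1)
  output (1, -1)
tick 2:
  [0] recharge on; wire := (-3, -2)
  [1] seek_light on (suppress); wire := (1, -3)
  [2] grasp off; pass (1, -3)
  [3] dock on (inhibit); wire := none
  [4] avoid_obstacle off; pass none
  [5] return_home on (suppress); wire := (1, -1)
  output (1, -1)

none
1 -1
1 -1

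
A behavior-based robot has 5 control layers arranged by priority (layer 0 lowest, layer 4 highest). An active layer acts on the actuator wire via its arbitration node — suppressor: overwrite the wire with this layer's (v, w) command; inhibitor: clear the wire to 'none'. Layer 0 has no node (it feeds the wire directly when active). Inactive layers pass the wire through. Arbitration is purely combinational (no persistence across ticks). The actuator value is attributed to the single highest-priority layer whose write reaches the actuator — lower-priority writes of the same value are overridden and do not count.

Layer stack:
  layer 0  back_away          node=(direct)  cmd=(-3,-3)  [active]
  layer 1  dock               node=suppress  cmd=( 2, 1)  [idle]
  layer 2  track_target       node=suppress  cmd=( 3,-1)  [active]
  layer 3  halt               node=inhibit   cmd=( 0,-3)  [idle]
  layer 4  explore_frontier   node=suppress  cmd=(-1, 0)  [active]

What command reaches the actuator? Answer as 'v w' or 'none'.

-1 0

L0 back_away: active, feeds wire = (-3, -3)
L1 dock: idle → wire stays (-3, -3)
L2 track_target: active, suppressor → wire = (3, -1)
L3 halt: idle → wire stays (3, -1)
L4 explore_frontier: active, suppressor → wire = (-1, 0)
actuator = (-1, 0)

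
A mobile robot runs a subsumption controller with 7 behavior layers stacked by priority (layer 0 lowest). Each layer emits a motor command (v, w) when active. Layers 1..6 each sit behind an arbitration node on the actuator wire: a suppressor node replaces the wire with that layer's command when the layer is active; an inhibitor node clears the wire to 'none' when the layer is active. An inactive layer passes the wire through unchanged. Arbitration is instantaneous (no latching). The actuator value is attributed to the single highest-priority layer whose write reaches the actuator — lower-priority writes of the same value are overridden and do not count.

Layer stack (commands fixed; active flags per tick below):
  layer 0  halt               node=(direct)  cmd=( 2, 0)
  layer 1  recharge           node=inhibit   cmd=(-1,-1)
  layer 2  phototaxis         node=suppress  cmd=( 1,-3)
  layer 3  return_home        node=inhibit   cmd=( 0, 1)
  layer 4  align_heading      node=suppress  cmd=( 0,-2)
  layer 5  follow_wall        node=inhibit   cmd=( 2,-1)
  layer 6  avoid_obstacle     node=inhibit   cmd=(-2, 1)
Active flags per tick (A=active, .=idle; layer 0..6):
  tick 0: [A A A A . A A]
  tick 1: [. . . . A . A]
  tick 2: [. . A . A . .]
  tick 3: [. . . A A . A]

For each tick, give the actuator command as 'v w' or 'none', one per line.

tick 0:
  layer 0 (halt) active — direct: (2, 0)
  layer 1 (recharge) active — inhibits: none
  layer 2 (phototaxis) active — suppresses: (1, -3)
  layer 3 (return_home) active — inhibits: none
  layer 4 (align_heading) idle — unchanged: none
  layer 5 (follow_wall) active — inhibits: none
  layer 6 (avoid_obstacle) active — inhibits: none
  → actuator none
tick 1:
  layer 0 (halt) idle — none
  layer 1 (recharge) idle — unchanged: none
  layer 2 (phototaxis) idle — unchanged: none
  layer 3 (return_home) idle — unchanged: none
  layer 4 (align_heading) active — suppresses: (0, -2)
  layer 5 (follow_wall) idle — unchanged: (0, -2)
  layer 6 (avoid_obstacle) active — inhibits: none
  → actuator none
tick 2:
  layer 0 (halt) idle — none
  layer 1 (recharge) idle — unchanged: none
  layer 2 (phototaxis) active — suppresses: (1, -3)
  layer 3 (return_home) idle — unchanged: (1, -3)
  layer 4 (align_heading) active — suppresses: (0, -2)
  layer 5 (follow_wall) idle — unchanged: (0, -2)
  layer 6 (avoid_obstacle) idle — unchanged: (0, -2)
  → actuator (0, -2)
tick 3:
  layer 0 (halt) idle — none
  layer 1 (recharge) idle — unchanged: none
  layer 2 (phototaxis) idle — unchanged: none
  layer 3 (return_home) active — inhibits: none
  layer 4 (align_heading) active — suppresses: (0, -2)
  layer 5 (follow_wall) idle — unchanged: (0, -2)
  layer 6 (avoid_obstacle) active — inhibits: none
  → actuator none

none
none
0 -2
none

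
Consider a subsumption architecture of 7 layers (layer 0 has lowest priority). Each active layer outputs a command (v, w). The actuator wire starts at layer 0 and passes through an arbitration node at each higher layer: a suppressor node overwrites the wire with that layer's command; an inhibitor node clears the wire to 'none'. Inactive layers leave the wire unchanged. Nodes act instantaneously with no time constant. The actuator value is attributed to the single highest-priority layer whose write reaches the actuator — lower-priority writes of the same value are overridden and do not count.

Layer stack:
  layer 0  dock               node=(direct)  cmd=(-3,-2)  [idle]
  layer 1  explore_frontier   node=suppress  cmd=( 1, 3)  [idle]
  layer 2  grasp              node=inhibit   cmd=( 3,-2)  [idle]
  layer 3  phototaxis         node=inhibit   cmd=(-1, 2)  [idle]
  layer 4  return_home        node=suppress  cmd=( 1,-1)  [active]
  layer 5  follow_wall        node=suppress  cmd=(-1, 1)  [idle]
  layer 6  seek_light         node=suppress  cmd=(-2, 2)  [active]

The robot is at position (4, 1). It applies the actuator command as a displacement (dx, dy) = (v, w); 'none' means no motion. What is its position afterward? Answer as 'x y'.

L0 dock: idle → wire = none
L1 explore_frontier: idle → wire stays none
L2 grasp: idle → wire stays none
L3 phototaxis: idle → wire stays none
L4 return_home: active, suppressor → wire = (1, -1)
L5 follow_wall: idle → wire stays (1, -1)
L6 seek_light: active, suppressor → wire = (-2, 2)
actuator = (-2, 2)
position: (4, 1) + (-2, 2) = (2, 3)

2 3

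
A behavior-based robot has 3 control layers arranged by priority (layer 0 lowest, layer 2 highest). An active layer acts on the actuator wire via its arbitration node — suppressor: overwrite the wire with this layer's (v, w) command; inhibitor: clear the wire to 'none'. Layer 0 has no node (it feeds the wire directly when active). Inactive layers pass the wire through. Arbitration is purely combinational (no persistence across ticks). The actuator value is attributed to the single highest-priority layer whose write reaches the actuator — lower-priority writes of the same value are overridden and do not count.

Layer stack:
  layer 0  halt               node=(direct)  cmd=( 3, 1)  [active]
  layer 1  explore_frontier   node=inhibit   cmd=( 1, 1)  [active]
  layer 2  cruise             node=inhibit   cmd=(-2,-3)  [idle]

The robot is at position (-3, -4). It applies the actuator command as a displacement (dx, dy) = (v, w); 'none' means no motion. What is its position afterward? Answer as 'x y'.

-3 -4

L0 halt: active, feeds wire = (3, 1)
L1 explore_frontier: active, inhibitor → wire = none
L2 cruise: idle → wire stays none
actuator = none
position: (-3, -4) + none = (-3, -4)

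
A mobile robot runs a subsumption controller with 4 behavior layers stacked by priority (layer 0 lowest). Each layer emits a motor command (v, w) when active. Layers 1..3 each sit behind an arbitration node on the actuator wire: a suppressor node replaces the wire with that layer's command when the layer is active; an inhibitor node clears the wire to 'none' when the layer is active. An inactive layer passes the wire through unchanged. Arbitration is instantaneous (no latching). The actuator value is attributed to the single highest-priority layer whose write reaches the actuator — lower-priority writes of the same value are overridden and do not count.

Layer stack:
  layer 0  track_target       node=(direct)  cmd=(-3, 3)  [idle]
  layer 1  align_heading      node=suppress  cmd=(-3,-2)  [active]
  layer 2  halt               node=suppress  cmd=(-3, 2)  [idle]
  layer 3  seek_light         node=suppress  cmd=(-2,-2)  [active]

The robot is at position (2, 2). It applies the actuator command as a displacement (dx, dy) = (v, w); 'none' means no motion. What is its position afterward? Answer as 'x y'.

0 0

L0 track_target: idle → wire = none
L1 align_heading: active, suppressor → wire = (-3, -2)
L2 halt: idle → wire stays (-3, -2)
L3 seek_light: active, suppressor → wire = (-2, -2)
actuator = (-2, -2)
position: (2, 2) + (-2, -2) = (0, 0)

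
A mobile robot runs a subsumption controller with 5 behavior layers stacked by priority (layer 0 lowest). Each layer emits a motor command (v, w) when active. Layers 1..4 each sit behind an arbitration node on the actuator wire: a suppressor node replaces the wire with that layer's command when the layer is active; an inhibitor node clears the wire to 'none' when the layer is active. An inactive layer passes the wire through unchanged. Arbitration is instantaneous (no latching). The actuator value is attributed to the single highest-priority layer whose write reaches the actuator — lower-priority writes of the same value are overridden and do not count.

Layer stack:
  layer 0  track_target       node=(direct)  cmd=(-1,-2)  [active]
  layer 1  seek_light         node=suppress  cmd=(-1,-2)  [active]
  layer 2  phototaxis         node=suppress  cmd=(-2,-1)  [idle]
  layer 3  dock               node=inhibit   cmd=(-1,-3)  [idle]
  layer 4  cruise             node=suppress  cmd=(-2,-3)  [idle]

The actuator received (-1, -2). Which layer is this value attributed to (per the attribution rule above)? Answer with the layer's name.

seek_light

[0] track_target on; wire := (-1, -2)
[1] seek_light on (suppress); wire := (-1, -2)
[2] phototaxis off; pass (-1, -2)
[3] dock off; pass (-1, -2)
[4] cruise off; pass (-1, -2)
output (-1, -2)
last writer: layer 1 = seek_light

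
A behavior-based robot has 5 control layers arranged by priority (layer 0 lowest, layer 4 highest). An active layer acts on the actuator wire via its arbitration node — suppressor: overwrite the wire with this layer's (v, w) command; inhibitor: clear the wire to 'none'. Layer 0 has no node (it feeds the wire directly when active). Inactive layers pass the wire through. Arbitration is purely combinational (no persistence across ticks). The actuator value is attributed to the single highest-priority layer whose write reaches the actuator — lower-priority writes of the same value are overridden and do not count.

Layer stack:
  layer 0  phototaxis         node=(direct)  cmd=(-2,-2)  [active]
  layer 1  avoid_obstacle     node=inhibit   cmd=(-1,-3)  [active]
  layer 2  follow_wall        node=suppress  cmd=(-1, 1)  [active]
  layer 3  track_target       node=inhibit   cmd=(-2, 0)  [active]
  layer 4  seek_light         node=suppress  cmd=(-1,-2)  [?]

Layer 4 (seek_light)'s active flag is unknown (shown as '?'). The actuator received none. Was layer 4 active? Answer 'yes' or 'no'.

no

If layer 4 is active=yes:
  actuator would be (-1, -2)
If layer 4 is active=no:
  actuator would be none
Observed none, so layer 4 was idle.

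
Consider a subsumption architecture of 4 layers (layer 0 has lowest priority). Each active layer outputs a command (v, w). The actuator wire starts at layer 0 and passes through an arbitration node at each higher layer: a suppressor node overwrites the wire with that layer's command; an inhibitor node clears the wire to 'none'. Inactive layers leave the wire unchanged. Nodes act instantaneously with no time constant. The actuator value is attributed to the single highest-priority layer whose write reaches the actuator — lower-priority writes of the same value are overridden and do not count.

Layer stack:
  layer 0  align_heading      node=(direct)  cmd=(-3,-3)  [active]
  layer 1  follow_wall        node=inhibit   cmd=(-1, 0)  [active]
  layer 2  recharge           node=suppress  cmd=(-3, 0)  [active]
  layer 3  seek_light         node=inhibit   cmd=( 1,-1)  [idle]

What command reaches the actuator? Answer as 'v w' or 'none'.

layer 0 (align_heading) active — direct: (-3, -3)
layer 1 (follow_wall) active — inhibits: none
layer 2 (recharge) active — suppresses: (-3, 0)
layer 3 (seek_light) idle — unchanged: (-3, 0)
→ actuator (-3, 0)

-3 0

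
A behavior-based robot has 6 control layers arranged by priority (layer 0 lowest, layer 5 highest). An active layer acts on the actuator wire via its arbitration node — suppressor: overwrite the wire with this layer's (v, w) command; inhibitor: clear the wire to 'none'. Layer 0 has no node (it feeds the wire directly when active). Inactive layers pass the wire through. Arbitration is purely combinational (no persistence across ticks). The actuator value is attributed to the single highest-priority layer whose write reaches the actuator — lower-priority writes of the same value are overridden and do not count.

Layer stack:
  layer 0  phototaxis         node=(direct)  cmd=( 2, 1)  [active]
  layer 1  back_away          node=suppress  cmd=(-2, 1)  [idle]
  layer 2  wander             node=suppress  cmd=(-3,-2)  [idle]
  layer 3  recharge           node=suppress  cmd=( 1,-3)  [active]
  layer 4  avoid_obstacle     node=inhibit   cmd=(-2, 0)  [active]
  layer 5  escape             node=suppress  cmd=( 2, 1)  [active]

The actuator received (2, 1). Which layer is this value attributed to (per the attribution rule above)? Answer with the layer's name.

escape

[0] phototaxis on; wire := (2, 1)
[1] back_away off; pass (2, 1)
[2] wander off; pass (2, 1)
[3] recharge on (suppress); wire := (1, -3)
[4] avoid_obstacle on (inhibit); wire := none
[5] escape on (suppress); wire := (2, 1)
output (2, 1)
last writer: layer 5 = escape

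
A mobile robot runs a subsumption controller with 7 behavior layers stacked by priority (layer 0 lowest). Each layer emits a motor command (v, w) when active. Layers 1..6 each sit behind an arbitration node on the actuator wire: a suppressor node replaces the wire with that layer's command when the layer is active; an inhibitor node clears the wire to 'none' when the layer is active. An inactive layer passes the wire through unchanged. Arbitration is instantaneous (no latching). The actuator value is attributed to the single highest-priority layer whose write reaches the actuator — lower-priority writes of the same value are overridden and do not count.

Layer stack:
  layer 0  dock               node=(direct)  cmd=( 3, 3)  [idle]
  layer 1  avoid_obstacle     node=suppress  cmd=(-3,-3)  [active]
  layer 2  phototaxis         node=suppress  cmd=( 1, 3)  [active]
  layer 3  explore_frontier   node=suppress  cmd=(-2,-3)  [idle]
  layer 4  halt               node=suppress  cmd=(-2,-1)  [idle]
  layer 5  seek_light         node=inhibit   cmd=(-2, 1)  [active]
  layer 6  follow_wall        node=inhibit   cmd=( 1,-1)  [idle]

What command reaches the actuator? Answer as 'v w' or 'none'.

none

[0] dock off; wire := none
[1] avoid_obstacle on (suppress); wire := (-3, -3)
[2] phototaxis on (suppress); wire := (1, 3)
[3] explore_frontier off; pass (1, 3)
[4] halt off; pass (1, 3)
[5] seek_light on (inhibit); wire := none
[6] follow_wall off; pass none
output none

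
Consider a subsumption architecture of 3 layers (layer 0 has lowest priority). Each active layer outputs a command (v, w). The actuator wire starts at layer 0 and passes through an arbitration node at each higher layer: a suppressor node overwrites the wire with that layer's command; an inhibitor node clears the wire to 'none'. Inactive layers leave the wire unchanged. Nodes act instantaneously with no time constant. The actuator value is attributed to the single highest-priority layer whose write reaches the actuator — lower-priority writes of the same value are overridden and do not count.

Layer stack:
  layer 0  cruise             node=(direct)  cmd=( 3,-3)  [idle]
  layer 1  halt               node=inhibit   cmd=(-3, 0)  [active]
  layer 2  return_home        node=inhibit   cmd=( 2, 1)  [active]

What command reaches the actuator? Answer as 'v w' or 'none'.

none

layer 0 (cruise) idle — none
layer 1 (halt) active — inhibits: none
layer 2 (return_home) active — inhibits: none
→ actuator none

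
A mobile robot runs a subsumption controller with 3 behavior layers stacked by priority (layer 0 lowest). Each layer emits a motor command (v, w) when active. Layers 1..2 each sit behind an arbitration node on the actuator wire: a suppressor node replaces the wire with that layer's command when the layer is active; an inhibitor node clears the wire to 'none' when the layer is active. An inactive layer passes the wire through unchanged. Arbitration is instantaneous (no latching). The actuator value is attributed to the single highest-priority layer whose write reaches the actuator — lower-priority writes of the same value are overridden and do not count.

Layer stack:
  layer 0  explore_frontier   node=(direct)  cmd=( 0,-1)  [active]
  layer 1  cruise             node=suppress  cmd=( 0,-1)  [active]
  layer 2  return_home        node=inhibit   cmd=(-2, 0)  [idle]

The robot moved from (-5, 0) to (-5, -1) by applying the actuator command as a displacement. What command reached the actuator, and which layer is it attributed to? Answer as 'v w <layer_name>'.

0 -1 cruise

displacement = (-5, -1) − (-5, 0) = (0, -1)
layer 0 (explore_frontier) active — direct: (0, -1)
layer 1 (cruise) active — suppresses: (0, -1)
layer 2 (return_home) idle — unchanged: (0, -1)
→ actuator (0, -1) — from layer 1 (cruise)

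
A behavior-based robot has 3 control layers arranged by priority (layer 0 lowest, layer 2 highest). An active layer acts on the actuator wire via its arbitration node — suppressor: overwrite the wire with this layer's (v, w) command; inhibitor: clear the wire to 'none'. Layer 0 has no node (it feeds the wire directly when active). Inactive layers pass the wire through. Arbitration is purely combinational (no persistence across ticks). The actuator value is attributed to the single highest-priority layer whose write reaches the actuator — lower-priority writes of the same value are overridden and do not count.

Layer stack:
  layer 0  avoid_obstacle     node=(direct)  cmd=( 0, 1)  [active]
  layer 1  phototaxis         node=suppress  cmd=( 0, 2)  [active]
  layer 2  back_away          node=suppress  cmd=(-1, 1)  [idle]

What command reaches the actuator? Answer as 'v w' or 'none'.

[0] avoid_obstacle on; wire := (0, 1)
[1] phototaxis on (suppress); wire := (0, 2)
[2] back_away off; pass (0, 2)
output (0, 2)

0 2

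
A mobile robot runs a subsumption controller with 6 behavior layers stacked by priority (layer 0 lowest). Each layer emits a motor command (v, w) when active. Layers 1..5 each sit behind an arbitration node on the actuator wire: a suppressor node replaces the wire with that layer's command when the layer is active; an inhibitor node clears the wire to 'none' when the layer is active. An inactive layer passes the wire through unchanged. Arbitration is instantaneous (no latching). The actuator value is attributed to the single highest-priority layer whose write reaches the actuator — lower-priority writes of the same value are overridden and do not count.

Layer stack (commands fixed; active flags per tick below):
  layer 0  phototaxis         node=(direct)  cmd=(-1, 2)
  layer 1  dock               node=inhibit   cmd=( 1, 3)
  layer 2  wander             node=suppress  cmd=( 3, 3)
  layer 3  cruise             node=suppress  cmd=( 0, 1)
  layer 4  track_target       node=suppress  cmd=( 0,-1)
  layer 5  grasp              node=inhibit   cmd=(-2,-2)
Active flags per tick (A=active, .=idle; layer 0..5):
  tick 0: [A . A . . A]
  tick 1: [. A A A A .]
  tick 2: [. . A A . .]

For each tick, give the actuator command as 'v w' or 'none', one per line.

none
0 -1
0 1

tick 0:
  L0 phototaxis: active, feeds wire = (-1, 2)
  L1 dock: idle → wire stays (-1, 2)
  L2 wander: active, suppressor → wire = (3, 3)
  L3 cruise: idle → wire stays (3, 3)
  L4 track_target: idle → wire stays (3, 3)
  L5 grasp: active, inhibitor → wire = none
  actuator = none
tick 1:
  L0 phototaxis: idle → wire = none
  L1 dock: active, inhibitor → wire = none
  L2 wander: active, suppressor → wire = (3, 3)
  L3 cruise: active, suppressor → wire = (0, 1)
  L4 track_target: active, suppressor → wire = (0, -1)
  L5 grasp: idle → wire stays (0, -1)
  actuator = (0, -1)
tick 2:
  L0 phototaxis: idle → wire = none
  L1 dock: idle → wire stays none
  L2 wander: active, suppressor → wire = (3, 3)
  L3 cruise: active, suppressor → wire = (0, 1)
  L4 track_target: idle → wire stays (0, 1)
  L5 grasp: idle → wire stays (0, 1)
  actuator = (0, 1)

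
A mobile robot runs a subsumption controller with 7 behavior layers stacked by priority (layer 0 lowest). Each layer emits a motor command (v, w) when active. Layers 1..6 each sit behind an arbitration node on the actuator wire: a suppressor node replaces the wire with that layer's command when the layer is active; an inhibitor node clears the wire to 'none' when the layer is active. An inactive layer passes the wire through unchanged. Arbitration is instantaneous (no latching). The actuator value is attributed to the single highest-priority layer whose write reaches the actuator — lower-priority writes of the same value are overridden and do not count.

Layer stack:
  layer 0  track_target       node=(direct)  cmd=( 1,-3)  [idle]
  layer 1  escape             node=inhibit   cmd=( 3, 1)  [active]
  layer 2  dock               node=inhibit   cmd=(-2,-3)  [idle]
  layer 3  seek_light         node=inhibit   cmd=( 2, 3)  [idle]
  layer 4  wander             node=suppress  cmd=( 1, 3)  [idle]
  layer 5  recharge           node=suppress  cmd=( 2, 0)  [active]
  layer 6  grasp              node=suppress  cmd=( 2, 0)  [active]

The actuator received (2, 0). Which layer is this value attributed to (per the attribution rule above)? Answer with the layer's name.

grasp

[0] track_target off; wire := none
[1] escape on (inhibit); wire := none
[2] dock off; pass none
[3] seek_light off; pass none
[4] wander off; pass none
[5] recharge on (suppress); wire := (2, 0)
[6] grasp on (suppress); wire := (2, 0)
output (2, 0)
last writer: layer 6 = grasp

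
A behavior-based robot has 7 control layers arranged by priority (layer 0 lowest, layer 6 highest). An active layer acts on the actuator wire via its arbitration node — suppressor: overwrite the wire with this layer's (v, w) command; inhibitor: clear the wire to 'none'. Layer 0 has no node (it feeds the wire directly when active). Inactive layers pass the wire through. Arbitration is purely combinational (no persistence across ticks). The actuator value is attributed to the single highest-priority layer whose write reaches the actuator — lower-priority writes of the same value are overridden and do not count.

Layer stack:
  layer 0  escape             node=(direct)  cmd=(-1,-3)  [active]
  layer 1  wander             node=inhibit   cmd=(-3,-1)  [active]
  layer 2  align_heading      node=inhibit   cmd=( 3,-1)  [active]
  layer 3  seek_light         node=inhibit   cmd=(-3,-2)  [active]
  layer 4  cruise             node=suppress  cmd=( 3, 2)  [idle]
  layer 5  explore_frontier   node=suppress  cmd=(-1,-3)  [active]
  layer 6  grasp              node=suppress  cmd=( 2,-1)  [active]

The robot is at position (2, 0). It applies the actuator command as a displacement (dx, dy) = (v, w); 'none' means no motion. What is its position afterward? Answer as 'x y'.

L0 escape: active, feeds wire = (-1, -3)
L1 wander: active, inhibitor → wire = none
L2 align_heading: active, inhibitor → wire = none
L3 seek_light: active, inhibitor → wire = none
L4 cruise: idle → wire stays none
L5 explore_frontier: active, suppressor → wire = (-1, -3)
L6 grasp: active, suppressor → wire = (2, -1)
actuator = (2, -1)
position: (2, 0) + (2, -1) = (4, -1)

4 -1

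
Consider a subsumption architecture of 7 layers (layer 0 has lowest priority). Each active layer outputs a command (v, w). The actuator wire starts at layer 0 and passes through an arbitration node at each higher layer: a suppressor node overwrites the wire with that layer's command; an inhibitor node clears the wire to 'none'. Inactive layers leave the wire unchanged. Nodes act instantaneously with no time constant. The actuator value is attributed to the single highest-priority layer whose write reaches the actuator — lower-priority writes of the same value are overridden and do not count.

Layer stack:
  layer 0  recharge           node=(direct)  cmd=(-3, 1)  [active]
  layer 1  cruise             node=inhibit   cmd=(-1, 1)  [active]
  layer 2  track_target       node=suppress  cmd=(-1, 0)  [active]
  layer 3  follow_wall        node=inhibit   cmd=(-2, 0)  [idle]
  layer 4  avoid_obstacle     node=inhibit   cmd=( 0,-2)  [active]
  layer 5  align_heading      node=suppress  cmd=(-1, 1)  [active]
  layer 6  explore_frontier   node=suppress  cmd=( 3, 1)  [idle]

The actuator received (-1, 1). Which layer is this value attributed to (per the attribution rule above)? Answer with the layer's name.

align_heading

L0 recharge: active, feeds wire = (-3, 1)
L1 cruise: active, inhibitor → wire = none
L2 track_target: active, suppressor → wire = (-1, 0)
L3 follow_wall: idle → wire stays (-1, 0)
L4 avoid_obstacle: active, inhibitor → wire = none
L5 align_heading: active, suppressor → wire = (-1, 1)
L6 explore_frontier: idle → wire stays (-1, 1)
actuator = (-1, 1)
last writer: layer 5 = align_heading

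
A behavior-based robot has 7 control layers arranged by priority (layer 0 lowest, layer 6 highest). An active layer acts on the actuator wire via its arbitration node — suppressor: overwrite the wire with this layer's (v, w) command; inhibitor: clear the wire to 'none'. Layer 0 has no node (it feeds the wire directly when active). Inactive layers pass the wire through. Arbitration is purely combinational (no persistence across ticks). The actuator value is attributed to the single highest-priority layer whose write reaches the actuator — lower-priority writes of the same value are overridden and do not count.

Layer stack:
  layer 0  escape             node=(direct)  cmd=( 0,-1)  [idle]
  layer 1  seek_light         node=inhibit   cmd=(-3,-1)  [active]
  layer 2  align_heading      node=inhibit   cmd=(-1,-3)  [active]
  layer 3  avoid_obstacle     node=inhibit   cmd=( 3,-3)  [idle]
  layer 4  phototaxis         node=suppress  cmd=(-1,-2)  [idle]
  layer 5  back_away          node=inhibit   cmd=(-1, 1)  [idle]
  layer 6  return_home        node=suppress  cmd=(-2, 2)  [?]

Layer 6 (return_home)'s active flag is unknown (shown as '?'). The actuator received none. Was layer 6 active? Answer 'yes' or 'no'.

If layer 6 is active=yes:
  actuator would be (-2, 2)
If layer 6 is active=no:
  actuator would be none
Observed none, so layer 6 was idle.

no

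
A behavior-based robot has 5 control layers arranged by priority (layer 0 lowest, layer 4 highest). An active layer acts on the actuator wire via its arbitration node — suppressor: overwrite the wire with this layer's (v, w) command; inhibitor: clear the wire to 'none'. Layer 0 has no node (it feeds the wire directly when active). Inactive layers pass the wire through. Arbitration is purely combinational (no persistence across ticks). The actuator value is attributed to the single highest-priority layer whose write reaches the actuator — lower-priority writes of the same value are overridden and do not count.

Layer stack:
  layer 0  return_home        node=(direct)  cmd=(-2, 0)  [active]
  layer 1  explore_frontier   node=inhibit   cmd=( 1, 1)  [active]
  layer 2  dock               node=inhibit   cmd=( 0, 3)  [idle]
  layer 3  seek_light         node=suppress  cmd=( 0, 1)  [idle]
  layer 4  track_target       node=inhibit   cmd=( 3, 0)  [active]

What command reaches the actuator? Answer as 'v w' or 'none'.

[0] return_home on; wire := (-2, 0)
[1] explore_frontier on (inhibit); wire := none
[2] dock off; pass none
[3] seek_light off; pass none
[4] track_target on (inhibit); wire := none
output none

none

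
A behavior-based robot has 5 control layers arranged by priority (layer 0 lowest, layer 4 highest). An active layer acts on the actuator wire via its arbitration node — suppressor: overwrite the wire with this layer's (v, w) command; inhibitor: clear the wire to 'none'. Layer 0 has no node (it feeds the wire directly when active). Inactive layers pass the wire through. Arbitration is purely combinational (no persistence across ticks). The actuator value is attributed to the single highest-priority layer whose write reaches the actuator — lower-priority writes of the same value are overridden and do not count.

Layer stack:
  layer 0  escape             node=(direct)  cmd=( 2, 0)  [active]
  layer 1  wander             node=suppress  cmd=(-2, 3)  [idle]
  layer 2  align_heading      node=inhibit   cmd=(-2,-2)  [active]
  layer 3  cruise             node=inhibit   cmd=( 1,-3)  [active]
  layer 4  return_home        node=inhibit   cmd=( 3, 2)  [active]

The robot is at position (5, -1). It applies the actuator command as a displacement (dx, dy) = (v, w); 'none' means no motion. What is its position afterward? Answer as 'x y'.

5 -1

layer 0 (escape) active — direct: (2, 0)
layer 1 (wander) idle — unchanged: (2, 0)
layer 2 (align_heading) active — inhibits: none
layer 3 (cruise) active — inhibits: none
layer 4 (return_home) active — inhibits: none
→ actuator none
position: (5, -1) + none = (5, -1)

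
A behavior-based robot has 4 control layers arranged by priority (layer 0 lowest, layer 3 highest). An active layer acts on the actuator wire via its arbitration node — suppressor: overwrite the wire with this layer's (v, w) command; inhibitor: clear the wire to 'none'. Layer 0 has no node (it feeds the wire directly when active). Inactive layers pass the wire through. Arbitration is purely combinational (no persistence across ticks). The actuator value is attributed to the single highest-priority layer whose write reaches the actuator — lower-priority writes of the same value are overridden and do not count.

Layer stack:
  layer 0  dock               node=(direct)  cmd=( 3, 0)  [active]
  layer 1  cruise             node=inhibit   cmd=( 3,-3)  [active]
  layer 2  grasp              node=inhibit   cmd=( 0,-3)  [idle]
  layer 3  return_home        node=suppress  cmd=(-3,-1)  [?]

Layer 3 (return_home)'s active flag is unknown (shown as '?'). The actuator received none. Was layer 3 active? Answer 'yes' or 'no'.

If layer 3 is active=yes:
  actuator would be (-3, -1)
If layer 3 is active=no:
  actuator would be none
Observed none, so layer 3 was idle.

no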